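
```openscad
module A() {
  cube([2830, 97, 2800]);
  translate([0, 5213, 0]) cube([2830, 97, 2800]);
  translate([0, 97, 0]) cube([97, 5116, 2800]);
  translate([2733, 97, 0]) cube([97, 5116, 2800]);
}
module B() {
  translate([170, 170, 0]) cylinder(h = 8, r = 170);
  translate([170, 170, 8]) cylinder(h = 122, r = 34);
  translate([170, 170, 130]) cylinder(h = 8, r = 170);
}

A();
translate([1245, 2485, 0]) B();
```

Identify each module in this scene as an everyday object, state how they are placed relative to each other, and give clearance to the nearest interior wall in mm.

A is a house frame. B is a spool. The spool sits inside the house frame, centred. The clearance to the nearest interior wall is 1148 mm.

Clearances: x = 1148, y = 2388; minimum 1148 mm.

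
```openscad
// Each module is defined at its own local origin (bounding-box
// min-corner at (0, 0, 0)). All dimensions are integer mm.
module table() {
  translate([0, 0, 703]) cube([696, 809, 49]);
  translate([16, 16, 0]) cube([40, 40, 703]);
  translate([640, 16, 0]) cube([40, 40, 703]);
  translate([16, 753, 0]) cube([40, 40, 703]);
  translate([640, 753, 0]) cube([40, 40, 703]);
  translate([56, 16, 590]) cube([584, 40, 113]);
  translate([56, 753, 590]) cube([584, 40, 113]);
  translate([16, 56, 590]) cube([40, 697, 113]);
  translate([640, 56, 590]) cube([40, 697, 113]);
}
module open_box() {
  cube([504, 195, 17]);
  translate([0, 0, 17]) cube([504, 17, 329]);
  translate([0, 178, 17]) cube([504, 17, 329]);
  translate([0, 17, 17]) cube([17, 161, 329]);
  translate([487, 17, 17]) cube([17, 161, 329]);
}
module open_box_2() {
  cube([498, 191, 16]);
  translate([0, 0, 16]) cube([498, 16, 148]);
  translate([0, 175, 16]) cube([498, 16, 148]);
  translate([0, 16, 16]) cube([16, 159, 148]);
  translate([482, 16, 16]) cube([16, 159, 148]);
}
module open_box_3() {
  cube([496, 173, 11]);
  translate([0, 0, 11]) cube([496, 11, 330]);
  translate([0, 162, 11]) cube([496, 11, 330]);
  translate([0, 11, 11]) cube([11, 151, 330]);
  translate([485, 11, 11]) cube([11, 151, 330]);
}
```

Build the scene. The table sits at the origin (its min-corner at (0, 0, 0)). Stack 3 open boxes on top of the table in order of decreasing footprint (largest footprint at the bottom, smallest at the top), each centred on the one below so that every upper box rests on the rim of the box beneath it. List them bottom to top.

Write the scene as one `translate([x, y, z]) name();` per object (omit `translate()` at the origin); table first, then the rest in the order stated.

table();
translate([96, 307, 752]) open_box();
translate([99, 309, 1098]) open_box_2();
translate([100, 318, 1262]) open_box_3();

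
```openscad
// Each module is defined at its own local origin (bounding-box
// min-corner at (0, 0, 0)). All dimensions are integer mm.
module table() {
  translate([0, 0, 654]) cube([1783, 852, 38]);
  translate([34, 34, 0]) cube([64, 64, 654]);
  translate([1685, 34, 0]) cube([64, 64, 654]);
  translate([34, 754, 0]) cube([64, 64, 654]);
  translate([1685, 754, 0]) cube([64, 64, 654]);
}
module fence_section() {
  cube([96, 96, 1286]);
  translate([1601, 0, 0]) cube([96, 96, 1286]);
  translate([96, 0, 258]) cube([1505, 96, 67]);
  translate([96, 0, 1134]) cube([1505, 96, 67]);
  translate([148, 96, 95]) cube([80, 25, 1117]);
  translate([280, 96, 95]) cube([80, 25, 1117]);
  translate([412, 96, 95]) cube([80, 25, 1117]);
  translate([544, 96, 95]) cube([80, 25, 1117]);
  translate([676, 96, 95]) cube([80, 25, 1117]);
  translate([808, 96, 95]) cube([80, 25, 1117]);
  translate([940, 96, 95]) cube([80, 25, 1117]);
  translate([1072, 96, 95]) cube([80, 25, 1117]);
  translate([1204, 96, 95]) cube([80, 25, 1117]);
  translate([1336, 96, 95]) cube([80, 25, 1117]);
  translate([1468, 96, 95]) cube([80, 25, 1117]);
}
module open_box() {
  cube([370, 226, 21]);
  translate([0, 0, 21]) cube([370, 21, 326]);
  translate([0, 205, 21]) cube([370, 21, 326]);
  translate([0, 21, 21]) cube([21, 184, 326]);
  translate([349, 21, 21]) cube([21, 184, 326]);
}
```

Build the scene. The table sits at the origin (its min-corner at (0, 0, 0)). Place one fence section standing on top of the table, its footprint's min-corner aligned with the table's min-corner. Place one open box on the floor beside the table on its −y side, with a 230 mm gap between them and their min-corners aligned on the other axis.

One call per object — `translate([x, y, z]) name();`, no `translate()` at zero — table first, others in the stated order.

table();
translate([0, 0, 692]) fence_section();
translate([0, -456, 0]) open_box();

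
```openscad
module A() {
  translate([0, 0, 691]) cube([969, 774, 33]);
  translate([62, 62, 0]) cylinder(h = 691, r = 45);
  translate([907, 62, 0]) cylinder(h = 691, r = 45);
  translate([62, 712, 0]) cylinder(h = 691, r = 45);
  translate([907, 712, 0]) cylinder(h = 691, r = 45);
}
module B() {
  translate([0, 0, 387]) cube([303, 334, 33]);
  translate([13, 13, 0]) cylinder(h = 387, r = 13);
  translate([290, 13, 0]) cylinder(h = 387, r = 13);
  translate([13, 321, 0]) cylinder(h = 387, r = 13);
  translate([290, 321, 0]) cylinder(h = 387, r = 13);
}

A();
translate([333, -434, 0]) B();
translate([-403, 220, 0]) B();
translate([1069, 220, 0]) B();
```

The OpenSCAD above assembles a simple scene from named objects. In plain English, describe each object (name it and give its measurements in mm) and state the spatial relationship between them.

A is a rectangular dining table. The top is 969×774×33 mm with its upper surface at z = 724 mm. It stands on four round legs of 90 mm diameter, each leg's bounding box inset 17 mm from the nearest pair of top edges, running from the floor to the underside of the top.

B is a four-legged stool. The seat is 303×334 mm, 33 mm thick, top at z = 420 mm. It stands on four round legs, each 26 mm in diameter, from z = 0 to the seat underside, each leg's axis is inset half a diameter from the nearest pair of seat edges (so the leg's bounding box is flush with the corner).

Three stools sit around the table at the −y, −x, +x sides.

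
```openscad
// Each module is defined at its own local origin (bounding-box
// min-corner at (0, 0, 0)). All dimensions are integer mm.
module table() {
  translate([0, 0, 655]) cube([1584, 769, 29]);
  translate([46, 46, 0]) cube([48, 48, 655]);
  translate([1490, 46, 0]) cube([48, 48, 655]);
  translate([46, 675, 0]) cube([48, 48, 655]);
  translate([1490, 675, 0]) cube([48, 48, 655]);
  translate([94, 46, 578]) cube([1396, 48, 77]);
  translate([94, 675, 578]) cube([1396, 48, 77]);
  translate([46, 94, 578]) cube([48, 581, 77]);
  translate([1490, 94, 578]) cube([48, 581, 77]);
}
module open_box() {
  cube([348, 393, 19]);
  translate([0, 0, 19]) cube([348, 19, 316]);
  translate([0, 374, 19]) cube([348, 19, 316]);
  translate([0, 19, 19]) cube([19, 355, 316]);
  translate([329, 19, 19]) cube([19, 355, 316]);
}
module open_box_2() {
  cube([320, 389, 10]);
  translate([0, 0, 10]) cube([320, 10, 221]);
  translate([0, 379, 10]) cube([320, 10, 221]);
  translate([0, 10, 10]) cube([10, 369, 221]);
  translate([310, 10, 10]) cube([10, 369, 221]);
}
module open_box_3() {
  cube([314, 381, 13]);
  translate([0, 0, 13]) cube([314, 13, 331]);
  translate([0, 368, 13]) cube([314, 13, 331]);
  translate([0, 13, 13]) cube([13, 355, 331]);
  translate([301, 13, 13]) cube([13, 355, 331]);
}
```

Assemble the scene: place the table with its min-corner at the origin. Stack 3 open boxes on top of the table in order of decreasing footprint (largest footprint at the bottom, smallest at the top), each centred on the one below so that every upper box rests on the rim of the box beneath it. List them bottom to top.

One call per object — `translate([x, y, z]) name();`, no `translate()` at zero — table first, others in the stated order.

table();
translate([618, 188, 684]) open_box();
translate([632, 190, 1019]) open_box_2();
translate([635, 194, 1250]) open_box_3();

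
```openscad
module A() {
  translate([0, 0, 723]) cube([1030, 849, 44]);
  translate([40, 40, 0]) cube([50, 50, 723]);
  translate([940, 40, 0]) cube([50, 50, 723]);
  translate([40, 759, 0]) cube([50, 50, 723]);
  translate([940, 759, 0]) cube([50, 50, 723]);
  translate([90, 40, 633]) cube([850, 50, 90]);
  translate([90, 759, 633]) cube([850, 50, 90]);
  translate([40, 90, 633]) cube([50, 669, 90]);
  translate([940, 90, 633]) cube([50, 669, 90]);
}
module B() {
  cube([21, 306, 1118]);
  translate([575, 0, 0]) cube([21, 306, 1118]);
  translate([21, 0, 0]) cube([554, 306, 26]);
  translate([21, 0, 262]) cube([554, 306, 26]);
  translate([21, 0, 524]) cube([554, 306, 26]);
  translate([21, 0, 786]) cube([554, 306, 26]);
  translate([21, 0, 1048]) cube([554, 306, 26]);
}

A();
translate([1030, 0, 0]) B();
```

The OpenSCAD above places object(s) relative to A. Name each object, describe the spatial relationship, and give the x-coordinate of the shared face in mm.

A is a table. B is a bookshelf. The bookshelf is against the table's +x side, with their −y faces flush. The x-coordinate of the shared face is 1030 mm.

The table's +x face and the bookshelf's −x face are both at x = 1030 mm.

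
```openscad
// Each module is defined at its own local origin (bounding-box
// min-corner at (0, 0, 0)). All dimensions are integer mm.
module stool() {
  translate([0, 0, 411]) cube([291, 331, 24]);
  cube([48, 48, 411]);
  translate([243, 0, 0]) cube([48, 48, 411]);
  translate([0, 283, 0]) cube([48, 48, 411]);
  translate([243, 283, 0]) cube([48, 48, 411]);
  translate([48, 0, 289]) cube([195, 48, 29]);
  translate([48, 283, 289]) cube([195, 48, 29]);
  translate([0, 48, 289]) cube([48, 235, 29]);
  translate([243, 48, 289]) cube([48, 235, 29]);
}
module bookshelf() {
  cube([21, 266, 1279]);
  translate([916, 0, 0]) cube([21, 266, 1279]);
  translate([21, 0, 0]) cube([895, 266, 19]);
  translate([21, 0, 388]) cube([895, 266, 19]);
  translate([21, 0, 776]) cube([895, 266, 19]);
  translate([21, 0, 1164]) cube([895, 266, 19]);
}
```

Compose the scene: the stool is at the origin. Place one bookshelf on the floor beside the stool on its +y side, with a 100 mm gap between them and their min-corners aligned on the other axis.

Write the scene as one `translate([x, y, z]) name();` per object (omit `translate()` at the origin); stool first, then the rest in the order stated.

stool();
translate([0, 431, 0]) bookshelf();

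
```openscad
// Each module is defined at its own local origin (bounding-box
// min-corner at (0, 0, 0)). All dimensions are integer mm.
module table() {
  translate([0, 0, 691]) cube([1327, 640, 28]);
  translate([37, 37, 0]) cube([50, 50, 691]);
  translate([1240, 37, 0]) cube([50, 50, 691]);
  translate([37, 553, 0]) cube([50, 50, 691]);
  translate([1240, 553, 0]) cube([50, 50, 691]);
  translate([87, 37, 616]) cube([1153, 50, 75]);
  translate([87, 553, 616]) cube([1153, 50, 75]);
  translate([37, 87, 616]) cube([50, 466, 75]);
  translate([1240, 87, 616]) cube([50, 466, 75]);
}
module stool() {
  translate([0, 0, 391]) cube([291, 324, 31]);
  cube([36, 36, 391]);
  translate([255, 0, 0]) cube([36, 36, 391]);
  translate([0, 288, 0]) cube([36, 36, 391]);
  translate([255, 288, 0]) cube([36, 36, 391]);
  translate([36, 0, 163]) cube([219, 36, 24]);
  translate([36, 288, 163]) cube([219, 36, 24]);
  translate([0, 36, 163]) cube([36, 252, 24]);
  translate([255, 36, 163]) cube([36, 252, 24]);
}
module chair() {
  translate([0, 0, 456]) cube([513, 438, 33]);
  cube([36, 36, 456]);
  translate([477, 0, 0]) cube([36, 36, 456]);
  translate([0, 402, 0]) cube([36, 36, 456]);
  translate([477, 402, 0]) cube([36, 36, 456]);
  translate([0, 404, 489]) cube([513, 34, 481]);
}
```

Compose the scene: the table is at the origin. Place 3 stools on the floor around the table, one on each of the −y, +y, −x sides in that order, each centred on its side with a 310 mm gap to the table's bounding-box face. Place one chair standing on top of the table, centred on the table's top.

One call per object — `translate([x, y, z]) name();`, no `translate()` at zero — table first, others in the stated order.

table();
translate([518, -634, 0]) stool();
translate([518, 950, 0]) stool();
translate([-601, 158, 0]) stool();
translate([407, 101, 719]) chair();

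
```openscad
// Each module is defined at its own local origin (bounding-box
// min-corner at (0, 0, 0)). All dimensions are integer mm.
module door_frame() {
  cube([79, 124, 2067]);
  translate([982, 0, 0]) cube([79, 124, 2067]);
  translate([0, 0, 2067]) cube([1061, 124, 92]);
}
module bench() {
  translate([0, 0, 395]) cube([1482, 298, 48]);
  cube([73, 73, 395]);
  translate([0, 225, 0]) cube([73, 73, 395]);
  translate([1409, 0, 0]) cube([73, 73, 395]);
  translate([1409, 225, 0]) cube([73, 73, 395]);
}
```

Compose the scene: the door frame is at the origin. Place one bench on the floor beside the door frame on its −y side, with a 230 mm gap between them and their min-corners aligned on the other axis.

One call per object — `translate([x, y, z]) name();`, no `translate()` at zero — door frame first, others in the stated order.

door_frame();
translate([0, -528, 0]) bench();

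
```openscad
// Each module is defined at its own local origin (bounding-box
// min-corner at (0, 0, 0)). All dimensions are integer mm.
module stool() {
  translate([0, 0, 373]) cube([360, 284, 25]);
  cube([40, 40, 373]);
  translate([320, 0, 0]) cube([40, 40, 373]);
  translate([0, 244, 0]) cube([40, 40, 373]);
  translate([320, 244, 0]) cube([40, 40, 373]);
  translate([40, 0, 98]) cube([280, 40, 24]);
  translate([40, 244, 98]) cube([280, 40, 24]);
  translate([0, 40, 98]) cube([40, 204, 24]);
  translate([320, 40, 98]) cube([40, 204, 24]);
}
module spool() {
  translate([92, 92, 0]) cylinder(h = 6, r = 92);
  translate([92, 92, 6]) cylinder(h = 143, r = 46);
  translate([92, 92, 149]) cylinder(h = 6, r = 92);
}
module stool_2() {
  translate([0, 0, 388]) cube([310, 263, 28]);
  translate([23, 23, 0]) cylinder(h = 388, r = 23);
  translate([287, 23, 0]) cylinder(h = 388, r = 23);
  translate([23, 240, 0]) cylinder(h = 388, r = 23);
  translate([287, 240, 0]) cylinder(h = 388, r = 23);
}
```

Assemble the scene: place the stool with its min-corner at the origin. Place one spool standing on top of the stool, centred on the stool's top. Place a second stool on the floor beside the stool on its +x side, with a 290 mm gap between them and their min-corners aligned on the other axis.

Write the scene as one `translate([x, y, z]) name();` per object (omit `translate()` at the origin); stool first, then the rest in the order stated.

stool();
translate([88, 50, 398]) spool();
translate([650, 0, 0]) stool_2();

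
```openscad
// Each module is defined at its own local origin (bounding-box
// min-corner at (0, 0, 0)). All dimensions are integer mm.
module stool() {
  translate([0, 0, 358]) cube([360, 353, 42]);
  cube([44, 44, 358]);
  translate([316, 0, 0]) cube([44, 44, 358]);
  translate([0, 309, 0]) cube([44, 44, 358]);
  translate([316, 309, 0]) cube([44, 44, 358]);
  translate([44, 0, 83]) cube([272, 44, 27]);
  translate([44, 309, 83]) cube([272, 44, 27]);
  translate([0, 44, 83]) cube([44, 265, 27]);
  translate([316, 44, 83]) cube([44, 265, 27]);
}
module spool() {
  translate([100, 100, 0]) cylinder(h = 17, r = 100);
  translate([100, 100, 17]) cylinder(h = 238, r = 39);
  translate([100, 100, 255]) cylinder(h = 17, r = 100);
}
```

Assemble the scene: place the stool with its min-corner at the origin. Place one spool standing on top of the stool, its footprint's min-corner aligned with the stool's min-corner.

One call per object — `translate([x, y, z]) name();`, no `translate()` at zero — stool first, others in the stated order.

stool();
translate([0, 0, 400]) spool();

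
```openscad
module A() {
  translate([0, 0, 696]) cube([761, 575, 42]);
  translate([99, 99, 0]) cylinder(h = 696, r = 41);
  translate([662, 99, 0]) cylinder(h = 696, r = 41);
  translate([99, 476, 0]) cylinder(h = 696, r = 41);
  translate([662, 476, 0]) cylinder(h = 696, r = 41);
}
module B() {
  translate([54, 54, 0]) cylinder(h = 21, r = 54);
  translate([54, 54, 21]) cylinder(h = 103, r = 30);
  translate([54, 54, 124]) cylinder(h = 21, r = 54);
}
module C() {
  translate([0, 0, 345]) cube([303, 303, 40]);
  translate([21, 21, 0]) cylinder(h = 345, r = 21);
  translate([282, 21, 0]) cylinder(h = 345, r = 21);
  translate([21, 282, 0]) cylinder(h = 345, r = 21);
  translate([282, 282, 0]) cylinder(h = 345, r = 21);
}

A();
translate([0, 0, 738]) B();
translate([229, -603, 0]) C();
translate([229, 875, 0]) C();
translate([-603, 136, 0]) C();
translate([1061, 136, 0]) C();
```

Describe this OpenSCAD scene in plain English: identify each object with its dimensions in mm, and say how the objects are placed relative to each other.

A is a rectangular dining table. The top is 761×575×42 mm with its upper surface at z = 738 mm. It stands on four round legs of 82 mm diameter, each leg's bounding box inset 58 mm from the nearest pair of top edges, running from the floor to the underside of the top.

B is a spool: two coaxial disc flanges of radius 54 mm and thickness 21 mm, joined by a core cylinder of radius 30 mm and height 103 mm. The lower flange rests on z = 0 and the three cylinders share a vertical axis.

C is a four-legged stool. The seat is 303×303 mm, 40 mm thick, top at z = 385 mm. It stands on four round legs, each 42 mm in diameter, from z = 0 to the seat underside, each leg's axis is inset half a diameter from the nearest pair of seat edges (so the leg's bounding box is flush with the corner).

The spool is on top of the table. Four stools sit around the table at the −y, +y, −x, +x sides.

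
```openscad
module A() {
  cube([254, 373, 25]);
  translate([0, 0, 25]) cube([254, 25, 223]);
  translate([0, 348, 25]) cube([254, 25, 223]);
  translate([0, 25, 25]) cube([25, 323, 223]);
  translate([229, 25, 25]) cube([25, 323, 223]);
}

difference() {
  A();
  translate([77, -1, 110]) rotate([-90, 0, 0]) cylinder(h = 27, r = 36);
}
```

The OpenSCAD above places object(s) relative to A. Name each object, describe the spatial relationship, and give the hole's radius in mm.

A is an open box. The open box has a circular hole through its front wall. The hole's radius is 36 mm.

The subtracted cylinder has r = 36 mm.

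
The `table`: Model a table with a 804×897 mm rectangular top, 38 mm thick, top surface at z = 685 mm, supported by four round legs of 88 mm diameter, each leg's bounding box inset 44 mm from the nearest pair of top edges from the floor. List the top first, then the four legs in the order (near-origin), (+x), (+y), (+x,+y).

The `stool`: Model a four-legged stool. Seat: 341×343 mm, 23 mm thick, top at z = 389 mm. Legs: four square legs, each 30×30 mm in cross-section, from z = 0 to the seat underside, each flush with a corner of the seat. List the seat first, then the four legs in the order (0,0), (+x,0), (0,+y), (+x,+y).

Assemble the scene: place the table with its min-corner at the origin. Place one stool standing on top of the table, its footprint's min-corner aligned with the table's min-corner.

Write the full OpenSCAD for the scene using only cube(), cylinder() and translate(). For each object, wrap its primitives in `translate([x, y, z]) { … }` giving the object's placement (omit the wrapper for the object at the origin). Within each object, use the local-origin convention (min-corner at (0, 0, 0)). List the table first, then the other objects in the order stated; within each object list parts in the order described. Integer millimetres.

translate([0, 0, 647]) cube([804, 897, 38]);
translate([88, 88, 0]) cylinder(h = 647, r = 44);
translate([716, 88, 0]) cylinder(h = 647, r = 44);
translate([88, 809, 0]) cylinder(h = 647, r = 44);
translate([716, 809, 0]) cylinder(h = 647, r = 44);
translate([0, 0, 685]) {
  translate([0, 0, 366]) cube([341, 343, 23]);
  cube([30, 30, 366]);
  translate([311, 0, 0]) cube([30, 30, 366]);
  translate([0, 313, 0]) cube([30, 30, 366]);
  translate([311, 313, 0]) cube([30, 30, 366]);
}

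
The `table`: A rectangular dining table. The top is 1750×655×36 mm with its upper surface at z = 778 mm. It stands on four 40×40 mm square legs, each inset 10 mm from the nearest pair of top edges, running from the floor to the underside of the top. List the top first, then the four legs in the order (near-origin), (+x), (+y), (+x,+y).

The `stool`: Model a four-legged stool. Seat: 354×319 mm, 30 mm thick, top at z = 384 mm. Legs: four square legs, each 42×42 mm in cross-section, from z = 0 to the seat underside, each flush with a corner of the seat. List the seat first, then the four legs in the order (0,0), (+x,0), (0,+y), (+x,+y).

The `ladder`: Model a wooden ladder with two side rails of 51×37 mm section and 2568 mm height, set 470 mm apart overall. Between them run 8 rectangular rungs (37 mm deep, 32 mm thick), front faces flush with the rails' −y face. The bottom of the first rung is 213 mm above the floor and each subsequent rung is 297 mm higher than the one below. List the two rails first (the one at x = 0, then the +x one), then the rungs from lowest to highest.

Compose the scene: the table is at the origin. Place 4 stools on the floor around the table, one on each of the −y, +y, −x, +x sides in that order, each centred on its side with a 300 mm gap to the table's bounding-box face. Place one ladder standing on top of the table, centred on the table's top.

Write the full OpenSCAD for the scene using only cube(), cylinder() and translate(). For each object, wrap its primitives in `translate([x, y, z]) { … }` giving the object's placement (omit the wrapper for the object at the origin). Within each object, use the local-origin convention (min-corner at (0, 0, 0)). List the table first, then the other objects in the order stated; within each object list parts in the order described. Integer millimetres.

translate([0, 0, 742]) cube([1750, 655, 36]);
translate([10, 10, 0]) cube([40, 40, 742]);
translate([1700, 10, 0]) cube([40, 40, 742]);
translate([10, 605, 0]) cube([40, 40, 742]);
translate([1700, 605, 0]) cube([40, 40, 742]);
translate([698, -619, 0]) {
  translate([0, 0, 354]) cube([354, 319, 30]);
  cube([42, 42, 354]);
  translate([312, 0, 0]) cube([42, 42, 354]);
  translate([0, 277, 0]) cube([42, 42, 354]);
  translate([312, 277, 0]) cube([42, 42, 354]);
}
translate([698, 955, 0]) {
  translate([0, 0, 354]) cube([354, 319, 30]);
  cube([42, 42, 354]);
  translate([312, 0, 0]) cube([42, 42, 354]);
  translate([0, 277, 0]) cube([42, 42, 354]);
  translate([312, 277, 0]) cube([42, 42, 354]);
}
translate([-654, 168, 0]) {
  translate([0, 0, 354]) cube([354, 319, 30]);
  cube([42, 42, 354]);
  translate([312, 0, 0]) cube([42, 42, 354]);
  translate([0, 277, 0]) cube([42, 42, 354]);
  translate([312, 277, 0]) cube([42, 42, 354]);
}
translate([2050, 168, 0]) {
  translate([0, 0, 354]) cube([354, 319, 30]);
  cube([42, 42, 354]);
  translate([312, 0, 0]) cube([42, 42, 354]);
  translate([0, 277, 0]) cube([42, 42, 354]);
  translate([312, 277, 0]) cube([42, 42, 354]);
}
translate([640, 309, 778]) {
  cube([51, 37, 2568]);
  translate([419, 0, 0]) cube([51, 37, 2568]);
  translate([51, 0, 213]) cube([368, 37, 32]);
  translate([51, 0, 510]) cube([368, 37, 32]);
  translate([51, 0, 807]) cube([368, 37, 32]);
  translate([51, 0, 1104]) cube([368, 37, 32]);
  translate([51, 0, 1401]) cube([368, 37, 32]);
  translate([51, 0, 1698]) cube([368, 37, 32]);
  translate([51, 0, 1995]) cube([368, 37, 32]);
  translate([51, 0, 2292]) cube([368, 37, 32]);
}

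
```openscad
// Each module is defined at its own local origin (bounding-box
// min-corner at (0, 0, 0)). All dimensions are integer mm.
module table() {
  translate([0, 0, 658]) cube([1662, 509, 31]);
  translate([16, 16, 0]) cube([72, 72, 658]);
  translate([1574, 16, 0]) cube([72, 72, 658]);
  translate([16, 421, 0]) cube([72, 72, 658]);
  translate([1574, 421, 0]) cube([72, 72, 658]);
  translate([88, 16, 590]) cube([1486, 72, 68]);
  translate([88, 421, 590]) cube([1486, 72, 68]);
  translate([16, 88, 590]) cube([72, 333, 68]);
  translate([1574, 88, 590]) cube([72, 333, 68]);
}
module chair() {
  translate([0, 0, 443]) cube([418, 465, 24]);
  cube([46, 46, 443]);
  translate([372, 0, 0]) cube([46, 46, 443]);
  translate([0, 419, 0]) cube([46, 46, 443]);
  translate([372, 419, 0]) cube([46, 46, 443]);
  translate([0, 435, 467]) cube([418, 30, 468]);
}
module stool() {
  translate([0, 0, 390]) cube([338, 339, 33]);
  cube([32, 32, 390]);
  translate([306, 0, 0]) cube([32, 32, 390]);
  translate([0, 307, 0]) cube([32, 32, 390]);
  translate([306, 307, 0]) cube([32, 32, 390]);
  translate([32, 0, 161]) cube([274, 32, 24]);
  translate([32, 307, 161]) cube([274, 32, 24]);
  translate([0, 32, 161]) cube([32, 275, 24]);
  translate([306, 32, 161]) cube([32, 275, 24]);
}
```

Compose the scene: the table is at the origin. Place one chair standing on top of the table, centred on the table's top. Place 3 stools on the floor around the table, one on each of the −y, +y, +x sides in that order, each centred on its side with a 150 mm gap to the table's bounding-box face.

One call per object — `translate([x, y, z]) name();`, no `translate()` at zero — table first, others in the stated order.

table();
translate([622, 22, 689]) chair();
translate([662, -489, 0]) stool();
translate([662, 659, 0]) stool();
translate([1812, 85, 0]) stool();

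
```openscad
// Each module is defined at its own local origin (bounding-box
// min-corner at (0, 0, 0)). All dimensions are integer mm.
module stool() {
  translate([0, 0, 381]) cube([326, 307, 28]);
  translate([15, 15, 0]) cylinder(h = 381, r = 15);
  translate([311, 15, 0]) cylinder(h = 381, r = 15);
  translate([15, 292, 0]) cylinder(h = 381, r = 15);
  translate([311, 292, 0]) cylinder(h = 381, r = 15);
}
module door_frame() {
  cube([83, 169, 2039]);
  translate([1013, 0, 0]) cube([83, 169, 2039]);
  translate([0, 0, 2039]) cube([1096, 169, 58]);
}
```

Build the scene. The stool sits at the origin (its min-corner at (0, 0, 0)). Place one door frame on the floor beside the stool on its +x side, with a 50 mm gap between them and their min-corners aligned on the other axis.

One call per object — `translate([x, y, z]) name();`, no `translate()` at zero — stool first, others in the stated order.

stool();
translate([376, 0, 0]) door_frame();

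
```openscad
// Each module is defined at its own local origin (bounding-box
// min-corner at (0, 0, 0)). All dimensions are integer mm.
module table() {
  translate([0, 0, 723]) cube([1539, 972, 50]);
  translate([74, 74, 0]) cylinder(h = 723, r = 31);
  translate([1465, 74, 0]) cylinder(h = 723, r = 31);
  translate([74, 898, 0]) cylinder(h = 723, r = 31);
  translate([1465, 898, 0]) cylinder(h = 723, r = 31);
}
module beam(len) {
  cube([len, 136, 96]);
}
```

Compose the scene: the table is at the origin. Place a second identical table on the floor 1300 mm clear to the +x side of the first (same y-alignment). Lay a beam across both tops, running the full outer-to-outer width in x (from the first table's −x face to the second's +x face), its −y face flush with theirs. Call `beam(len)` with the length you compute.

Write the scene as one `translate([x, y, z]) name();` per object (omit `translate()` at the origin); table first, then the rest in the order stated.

table();
translate([2839, 0, 0]) table();
translate([0, 0, 773]) beam(4378);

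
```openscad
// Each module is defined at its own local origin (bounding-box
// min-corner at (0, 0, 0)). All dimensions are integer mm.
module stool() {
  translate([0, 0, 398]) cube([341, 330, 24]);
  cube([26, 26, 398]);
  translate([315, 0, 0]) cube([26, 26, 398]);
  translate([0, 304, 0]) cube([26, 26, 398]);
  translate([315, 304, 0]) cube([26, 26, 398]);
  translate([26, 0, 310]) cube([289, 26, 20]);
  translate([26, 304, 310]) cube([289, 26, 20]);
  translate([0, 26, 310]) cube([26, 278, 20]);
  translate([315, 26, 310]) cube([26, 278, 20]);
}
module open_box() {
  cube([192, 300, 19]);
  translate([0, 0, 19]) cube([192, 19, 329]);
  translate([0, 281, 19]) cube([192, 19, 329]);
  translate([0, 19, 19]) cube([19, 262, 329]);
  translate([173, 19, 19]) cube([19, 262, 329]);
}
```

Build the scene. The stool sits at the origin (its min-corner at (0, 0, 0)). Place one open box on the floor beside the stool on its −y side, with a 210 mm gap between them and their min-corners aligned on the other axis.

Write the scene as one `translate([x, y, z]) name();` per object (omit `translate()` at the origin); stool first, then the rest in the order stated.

stool();
translate([0, -510, 0]) open_box();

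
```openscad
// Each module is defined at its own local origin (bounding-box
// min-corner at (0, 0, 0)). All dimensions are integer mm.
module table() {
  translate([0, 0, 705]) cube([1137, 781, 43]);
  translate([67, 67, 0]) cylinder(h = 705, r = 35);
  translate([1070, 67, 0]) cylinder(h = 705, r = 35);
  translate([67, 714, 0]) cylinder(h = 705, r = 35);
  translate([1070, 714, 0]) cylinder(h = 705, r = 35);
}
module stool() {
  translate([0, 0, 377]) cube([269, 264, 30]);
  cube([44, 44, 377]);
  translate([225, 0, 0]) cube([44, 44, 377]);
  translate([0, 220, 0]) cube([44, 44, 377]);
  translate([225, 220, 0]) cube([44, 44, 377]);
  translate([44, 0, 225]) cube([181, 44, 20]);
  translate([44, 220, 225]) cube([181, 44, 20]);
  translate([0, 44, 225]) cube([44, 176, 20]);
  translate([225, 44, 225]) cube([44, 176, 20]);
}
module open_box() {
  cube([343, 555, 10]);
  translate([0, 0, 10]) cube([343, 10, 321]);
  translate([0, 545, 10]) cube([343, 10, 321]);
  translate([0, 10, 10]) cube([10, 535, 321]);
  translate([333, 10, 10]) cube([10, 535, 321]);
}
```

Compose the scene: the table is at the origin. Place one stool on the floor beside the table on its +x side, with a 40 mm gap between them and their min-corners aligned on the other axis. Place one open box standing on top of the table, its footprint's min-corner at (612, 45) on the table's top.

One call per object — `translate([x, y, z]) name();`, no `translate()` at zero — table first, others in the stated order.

table();
translate([1177, 0, 0]) stool();
translate([612, 45, 748]) open_box();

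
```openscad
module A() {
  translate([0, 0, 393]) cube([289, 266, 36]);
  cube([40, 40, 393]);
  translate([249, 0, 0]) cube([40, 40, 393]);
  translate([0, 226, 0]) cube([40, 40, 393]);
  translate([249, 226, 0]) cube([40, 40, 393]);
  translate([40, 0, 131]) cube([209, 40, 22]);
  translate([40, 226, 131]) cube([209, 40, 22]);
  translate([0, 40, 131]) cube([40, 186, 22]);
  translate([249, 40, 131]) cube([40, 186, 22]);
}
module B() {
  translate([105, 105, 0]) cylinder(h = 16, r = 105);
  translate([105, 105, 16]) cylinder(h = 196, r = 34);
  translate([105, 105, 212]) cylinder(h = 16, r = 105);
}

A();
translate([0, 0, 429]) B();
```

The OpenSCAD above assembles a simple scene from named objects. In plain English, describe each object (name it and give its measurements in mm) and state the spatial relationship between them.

A is a four-legged stool. The seat is 289×266 mm, 36 mm thick, top at z = 429 mm. It stands on four square legs, each 40×40 mm in cross-section, from z = 0 to the seat underside, each flush with a corner of the seat. Four stretchers, 40 mm wide and 22 mm tall, connect adjacent legs with their undersides at z = 131 mm, each running between the inner faces of the legs it joins and aligned with the legs' outer faces on the other axis.

B is a spool: two coaxial disc flanges of radius 105 mm and thickness 16 mm, joined by a core cylinder of radius 34 mm and height 196 mm. The lower flange rests on z = 0 and the three cylinders share a vertical axis.

The spool is on top of the stool.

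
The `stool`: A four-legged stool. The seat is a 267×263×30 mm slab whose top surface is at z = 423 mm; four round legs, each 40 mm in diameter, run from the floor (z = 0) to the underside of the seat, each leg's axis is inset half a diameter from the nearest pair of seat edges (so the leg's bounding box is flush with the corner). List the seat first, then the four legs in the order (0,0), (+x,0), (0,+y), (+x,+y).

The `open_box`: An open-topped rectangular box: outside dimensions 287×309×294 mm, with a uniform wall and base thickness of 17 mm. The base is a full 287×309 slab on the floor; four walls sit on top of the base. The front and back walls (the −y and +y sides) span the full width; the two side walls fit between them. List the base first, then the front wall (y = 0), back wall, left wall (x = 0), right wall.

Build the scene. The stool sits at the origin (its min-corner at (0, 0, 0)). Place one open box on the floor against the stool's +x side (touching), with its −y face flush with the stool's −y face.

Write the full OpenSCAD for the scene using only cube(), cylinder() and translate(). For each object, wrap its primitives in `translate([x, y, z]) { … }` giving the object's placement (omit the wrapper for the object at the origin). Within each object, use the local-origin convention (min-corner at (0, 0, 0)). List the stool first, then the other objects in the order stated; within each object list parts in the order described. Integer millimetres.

translate([0, 0, 393]) cube([267, 263, 30]);
translate([20, 20, 0]) cylinder(h = 393, r = 20);
translate([247, 20, 0]) cylinder(h = 393, r = 20);
translate([20, 243, 0]) cylinder(h = 393, r = 20);
translate([247, 243, 0]) cylinder(h = 393, r = 20);
translate([267, 0, 0]) {
  cube([287, 309, 17]);
  translate([0, 0, 17]) cube([287, 17, 277]);
  translate([0, 292, 17]) cube([287, 17, 277]);
  translate([0, 17, 17]) cube([17, 275, 277]);
  translate([270, 17, 17]) cube([17, 275, 277]);
}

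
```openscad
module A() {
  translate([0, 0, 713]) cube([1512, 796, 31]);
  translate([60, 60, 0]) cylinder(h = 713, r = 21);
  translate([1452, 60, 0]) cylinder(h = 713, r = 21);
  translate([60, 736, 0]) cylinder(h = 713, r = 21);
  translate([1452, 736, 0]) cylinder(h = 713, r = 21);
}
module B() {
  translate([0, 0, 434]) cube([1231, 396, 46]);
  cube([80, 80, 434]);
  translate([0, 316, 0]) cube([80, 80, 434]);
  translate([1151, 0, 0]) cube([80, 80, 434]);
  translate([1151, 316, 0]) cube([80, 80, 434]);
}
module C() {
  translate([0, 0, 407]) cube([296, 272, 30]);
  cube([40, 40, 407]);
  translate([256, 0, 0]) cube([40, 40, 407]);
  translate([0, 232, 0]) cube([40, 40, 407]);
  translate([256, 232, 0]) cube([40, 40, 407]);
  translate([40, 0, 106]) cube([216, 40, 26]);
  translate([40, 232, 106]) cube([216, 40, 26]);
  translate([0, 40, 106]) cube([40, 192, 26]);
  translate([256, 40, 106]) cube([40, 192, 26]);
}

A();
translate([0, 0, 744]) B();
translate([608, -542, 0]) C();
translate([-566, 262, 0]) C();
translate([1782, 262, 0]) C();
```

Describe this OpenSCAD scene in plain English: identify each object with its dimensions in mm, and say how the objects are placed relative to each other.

A is a table: top 1512 mm (x) × 796 mm (y), 31 mm thick, upper face at z = 744 mm, on four round legs of 42 mm diameter, each leg's bounding box inset 39 mm from the nearest pair of top edges, running from z = 0 to the bottom of the top.

B is a bench: a 1231×396 mm seat slab, 46 mm thick, top at z = 480 mm, on four 80×80 mm square legs flush with the seat corners and standing on z = 0.

C is a four-legged stool. The seat is 296×272 mm, 30 mm thick, top at z = 437 mm. It stands on four square legs, each 40×40 mm in cross-section, from z = 0 to the seat underside, each flush with a corner of the seat. Four stretchers, 40 mm wide and 26 mm tall, connect adjacent legs with their undersides at z = 106 mm, each running between the inner faces of the legs it joins and aligned with the legs' outer faces on the other axis.

The bench is on top of the table. Three stools sit around the table at the −y, −x, +x sides.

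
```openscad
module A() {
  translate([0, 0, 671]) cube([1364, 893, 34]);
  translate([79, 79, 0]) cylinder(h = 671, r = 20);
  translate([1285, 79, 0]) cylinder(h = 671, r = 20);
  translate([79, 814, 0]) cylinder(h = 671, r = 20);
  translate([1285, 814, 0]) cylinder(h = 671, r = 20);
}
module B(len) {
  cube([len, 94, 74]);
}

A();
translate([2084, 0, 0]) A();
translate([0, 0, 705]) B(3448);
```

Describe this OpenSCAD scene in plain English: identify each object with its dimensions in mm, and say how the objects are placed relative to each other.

A is a table: top 1364 mm (x) × 893 mm (y), 34 mm thick, upper face at z = 705 mm, on four round legs of 40 mm diameter, each leg's bounding box inset 59 mm from the nearest pair of top edges, running from z = 0 to the bottom of the top.

B is a rectangular beam 3448 mm long (x), 94 mm deep (y), 74 mm thick (z).

The beam spans the tops of two tables placed 720 mm apart, resting at z = 705 mm.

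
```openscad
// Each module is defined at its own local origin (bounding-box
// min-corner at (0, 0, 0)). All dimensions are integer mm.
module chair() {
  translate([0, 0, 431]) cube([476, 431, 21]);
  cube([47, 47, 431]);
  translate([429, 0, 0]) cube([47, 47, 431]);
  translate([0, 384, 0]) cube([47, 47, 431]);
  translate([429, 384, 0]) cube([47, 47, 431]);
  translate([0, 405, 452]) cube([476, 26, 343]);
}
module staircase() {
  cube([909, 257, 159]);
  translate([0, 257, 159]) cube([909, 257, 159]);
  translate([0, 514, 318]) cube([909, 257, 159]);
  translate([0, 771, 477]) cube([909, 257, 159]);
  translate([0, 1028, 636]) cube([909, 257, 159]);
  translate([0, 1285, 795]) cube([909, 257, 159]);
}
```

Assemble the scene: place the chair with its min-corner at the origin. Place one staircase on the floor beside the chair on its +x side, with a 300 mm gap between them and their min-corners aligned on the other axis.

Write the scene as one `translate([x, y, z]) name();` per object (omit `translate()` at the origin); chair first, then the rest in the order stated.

chair();
translate([776, 0, 0]) staircase();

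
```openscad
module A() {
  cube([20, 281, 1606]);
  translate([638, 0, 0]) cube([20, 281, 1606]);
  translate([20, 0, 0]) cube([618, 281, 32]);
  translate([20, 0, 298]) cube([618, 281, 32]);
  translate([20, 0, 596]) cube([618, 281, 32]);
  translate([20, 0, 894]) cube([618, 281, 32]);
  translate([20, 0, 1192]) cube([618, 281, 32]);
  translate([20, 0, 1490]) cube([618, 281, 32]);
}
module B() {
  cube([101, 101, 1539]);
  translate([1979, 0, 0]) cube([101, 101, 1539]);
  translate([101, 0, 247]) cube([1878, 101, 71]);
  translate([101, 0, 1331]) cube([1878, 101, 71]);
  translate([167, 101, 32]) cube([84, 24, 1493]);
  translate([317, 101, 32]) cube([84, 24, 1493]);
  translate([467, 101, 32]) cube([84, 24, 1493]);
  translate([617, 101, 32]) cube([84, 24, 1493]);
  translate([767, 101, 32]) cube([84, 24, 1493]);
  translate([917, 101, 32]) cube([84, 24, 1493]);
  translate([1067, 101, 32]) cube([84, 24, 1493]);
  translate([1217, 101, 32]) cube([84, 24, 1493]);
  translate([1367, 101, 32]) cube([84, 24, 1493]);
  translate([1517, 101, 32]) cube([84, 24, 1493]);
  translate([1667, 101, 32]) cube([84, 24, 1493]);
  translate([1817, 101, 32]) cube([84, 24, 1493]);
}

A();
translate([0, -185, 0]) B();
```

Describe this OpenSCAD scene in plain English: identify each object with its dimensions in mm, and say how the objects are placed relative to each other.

A is an open bookshelf. Two side panels, each 20 mm thick, 281 mm deep and 1606 mm tall, stand 658 mm apart (outside-to-outside). Between them sit 6 shelves, each 32 mm thick and 281 mm deep, spanning the full gap between the sides. The bottom shelf rests on the floor (its underside at z = 0) and the clear gap between one shelf's top and the next shelf's underside is 266 mm.

B is a fence section. Two 101×101 mm posts, 1539 mm tall, stand on the floor with a clear span of 1878 mm between their inner faces. Two horizontal rails of 101×71 mm section span the gap between the posts with their undersides at z = 247 mm and z = 1331 mm, flush with the posts' −y face. 12 pickets, each 84 mm wide, 24 mm thick and 1493 mm tall, are fixed to the +y face of the rails with their bottoms at z = 32 mm, evenly spaced across the span with equal gaps (rounded down to the nearest mm) at the −x end and between each pair — any rounding remainder accumulates at the +x end.

The fence section is on the floor beside the bookshelf on its −y side.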